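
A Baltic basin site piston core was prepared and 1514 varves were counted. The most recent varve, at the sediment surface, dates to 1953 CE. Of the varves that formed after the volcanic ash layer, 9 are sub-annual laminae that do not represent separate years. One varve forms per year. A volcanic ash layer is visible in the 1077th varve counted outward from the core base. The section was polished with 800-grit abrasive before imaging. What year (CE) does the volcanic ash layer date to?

The volcanic ash layer sits at varve 1077 from the core base, so 1514 − 1077 = 437 varves formed after it.
437 − 9 false = 428 true varves after the volcanic ash layer.
Counting back 428 years from 1953 CE places the volcanic ash layer in 1953 − 428 = 1525 CE.

1525 CE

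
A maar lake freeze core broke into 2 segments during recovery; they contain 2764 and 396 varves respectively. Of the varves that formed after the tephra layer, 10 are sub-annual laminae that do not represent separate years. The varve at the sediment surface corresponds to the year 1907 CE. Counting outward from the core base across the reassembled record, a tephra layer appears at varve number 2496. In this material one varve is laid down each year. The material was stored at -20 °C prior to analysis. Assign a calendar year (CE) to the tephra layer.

1253 CE

Total varves = 2764 + 396 = 3160.
The tephra layer sits at varve 2496 from the core base, so 3160 − 2496 = 664 varves formed after it.
Removing the 10 false varves leaves 664 − 10 = 654 true varves beyond the tephra layer.
Counting back 654 years from 1907 CE places the tephra layer in 1907 − 654 = 1253 CE.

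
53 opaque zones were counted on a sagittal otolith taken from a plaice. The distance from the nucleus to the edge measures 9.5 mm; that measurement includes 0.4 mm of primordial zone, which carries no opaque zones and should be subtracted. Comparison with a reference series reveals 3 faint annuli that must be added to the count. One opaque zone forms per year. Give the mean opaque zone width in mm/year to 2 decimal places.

0.16 mm/year

Correcting the raw count gives 53 + 3 = 56 true opaque zones.
The growth record spans 9.5 − 0.4 = 9.1 mm.
Extension rate ≈ 9.1 / 56 = 0.16 mm/year.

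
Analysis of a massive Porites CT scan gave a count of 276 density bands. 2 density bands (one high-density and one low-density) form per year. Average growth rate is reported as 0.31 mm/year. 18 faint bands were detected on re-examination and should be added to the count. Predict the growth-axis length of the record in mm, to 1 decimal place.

True density band count = 276 + 18 = 294.
294 density bands at 2 per year is 294 / 2 = 147 years.
Predicted length = 0.31 mm/year × 147 years = 45.6 mm.

45.6 mm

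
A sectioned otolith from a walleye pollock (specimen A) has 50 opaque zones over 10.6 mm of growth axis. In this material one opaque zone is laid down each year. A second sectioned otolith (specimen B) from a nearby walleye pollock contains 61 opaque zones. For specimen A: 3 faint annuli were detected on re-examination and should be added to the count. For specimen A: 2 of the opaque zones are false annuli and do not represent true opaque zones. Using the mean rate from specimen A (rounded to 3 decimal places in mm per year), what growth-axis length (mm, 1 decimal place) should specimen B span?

Specimen A: after corrections the count is 50 − 2 + 3 = 51 opaque zones.
A: Mean rate = 10.6 mm / 51 years ≈ 0.208 mm/year.
Length of B = 0.208 × 61 = 12.7 mm.

12.7 mm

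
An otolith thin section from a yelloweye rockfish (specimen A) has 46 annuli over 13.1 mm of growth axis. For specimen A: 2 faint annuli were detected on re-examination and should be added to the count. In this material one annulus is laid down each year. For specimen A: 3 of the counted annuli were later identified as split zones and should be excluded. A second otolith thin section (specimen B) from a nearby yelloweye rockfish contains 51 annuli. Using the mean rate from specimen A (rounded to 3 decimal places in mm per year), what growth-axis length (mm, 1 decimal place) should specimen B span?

14.8 mm

Specimen A: true annulus count = 46 − 3 + 2 = 45.
A: 13.1 mm over 45 years gives 13.1 / 45 ≈ 0.291 mm/yr.
B's length ≈ 0.291 × 51 = 14.8 mm.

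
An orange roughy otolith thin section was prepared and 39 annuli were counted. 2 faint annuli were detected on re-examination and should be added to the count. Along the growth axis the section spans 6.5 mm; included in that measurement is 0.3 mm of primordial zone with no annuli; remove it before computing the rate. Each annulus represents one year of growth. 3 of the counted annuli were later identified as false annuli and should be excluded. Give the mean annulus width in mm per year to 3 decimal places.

After corrections the count is 39 − 3 + 2 = 38 annuli.
Net length = 6.5 − 0.3 = 6.2 mm.
6.2 mm over 38 years gives 6.2 / 38 ≈ 0.163 mm per year.

0.163 mm per year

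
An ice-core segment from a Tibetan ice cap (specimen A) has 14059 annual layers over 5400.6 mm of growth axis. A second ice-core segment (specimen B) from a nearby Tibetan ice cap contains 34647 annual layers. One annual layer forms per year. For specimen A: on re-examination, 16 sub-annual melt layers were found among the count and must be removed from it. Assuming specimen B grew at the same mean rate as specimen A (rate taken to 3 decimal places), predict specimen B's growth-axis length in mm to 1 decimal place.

13339.1 mm

Specimen A: true annual layer count = 14059 − 16 = 14043.
A: 5400.6 mm over 14043 years gives 5400.6 / 14043 ≈ 0.385 mm/yr.
Length of B = 0.385 × 34647 = 13339.1 mm.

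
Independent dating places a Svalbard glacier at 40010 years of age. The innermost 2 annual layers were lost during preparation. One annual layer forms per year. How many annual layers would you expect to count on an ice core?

40008 annual layers

At one annual layer per year, 40010 years correspond to 40010 annual layers.
40010 − 2 missed = 40008 annual layers expected in the prepared section.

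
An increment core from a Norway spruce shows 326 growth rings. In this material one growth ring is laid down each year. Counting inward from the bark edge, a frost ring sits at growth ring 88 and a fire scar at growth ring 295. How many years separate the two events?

Separation: 295 − 88 = 207 growth rings.
At one growth ring per year, 207 years elapsed between them.

207 yr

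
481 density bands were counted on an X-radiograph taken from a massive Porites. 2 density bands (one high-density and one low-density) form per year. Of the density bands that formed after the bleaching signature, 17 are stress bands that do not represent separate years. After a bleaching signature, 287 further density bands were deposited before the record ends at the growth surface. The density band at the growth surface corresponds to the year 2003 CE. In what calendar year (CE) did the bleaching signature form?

287 density bands formed after the bleaching signature.
287 − 17 false = 270 true density bands after the bleaching signature.
With 2 density bands per year, 270 / 2 = 135 years.
2003 − 135 = 1868 CE.

1868 CE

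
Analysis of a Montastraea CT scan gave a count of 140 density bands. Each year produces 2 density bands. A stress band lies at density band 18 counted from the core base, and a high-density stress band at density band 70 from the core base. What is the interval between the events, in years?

26 years

70 − 18 = 52 density bands lie between the two events.
With 2 density bands per year, 52 / 2 = 26 years.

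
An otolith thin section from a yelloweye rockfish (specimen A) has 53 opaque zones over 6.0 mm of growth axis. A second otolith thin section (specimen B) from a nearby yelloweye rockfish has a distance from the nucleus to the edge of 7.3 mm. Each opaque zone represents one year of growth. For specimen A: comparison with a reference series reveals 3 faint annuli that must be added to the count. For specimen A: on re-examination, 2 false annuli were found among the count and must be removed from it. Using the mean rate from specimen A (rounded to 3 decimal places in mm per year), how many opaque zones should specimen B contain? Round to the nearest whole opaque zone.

66 opaque zones

Specimen A: correcting the raw count gives 53 − 2 + 3 = 54 true opaque zones.
A: 6.0 mm over 54 years gives 6.0 / 54 ≈ 0.111 mm/yr.
For B, 7.3 / 0.111 = 65.77 years ≈ 66 opaque zones.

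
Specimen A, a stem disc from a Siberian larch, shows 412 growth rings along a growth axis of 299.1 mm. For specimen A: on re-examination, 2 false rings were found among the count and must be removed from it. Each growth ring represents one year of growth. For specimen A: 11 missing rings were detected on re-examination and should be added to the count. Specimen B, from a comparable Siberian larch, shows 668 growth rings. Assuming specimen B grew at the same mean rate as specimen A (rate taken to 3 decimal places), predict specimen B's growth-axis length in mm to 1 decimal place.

Specimen A: correcting the raw count gives 412 − 2 + 11 = 421 true growth rings.
A: Mean rate = 299.1 mm / 421 years ≈ 0.710 mm/yr.
Length of B = 0.710 × 668 = 474.3 mm.

474.3 mm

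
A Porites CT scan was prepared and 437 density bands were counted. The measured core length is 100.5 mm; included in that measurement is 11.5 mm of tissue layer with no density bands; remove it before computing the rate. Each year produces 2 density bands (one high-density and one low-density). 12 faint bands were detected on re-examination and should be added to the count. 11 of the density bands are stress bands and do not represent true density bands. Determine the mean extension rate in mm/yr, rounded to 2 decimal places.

Adjusted count: 437 − 11 + 12 = 438 density bands.
438 density bands at 2 per year is 438 / 2 = 219 years.
Removing the 11.5 mm offcut leaves 100.5 − 11.5 = 89.0 mm.
Extension rate ≈ 89.0 / 219 = 0.41 mm/yr.

0.41 mm/yr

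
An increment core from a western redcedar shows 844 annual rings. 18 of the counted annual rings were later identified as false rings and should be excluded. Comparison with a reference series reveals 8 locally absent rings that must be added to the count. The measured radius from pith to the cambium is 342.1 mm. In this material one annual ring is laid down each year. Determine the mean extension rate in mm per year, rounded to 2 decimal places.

Correcting the raw count gives 844 − 18 + 8 = 834 true annual rings.
342.1 mm over 834 years gives 342.1 / 834 ≈ 0.41 mm per year.

0.41 mm per year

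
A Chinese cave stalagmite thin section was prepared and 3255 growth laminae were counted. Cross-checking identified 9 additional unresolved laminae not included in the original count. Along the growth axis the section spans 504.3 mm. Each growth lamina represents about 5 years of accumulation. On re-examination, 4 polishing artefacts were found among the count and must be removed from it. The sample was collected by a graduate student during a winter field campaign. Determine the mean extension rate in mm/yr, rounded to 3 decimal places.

After corrections the count is 3255 − 4 + 9 = 3260 growth laminae.
3260 growth laminae at 5 years each span 3260 × 5 = 16300 years.
504.3 mm over 16300 years gives 504.3 / 16300 ≈ 0.031 mm/yr.

0.031 mm/yr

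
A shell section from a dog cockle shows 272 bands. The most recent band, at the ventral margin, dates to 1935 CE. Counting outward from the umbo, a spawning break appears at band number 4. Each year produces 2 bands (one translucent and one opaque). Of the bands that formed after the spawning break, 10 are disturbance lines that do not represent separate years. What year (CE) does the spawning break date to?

272 − 4 = 268 bands lie beyond the spawning break toward the ventral margin.
Removing the 10 false bands leaves 268 − 10 = 258 true bands beyond the spawning break.
Dividing by 2 bands per year: 258 / 2 = 129 years.
1935 − 129 = 1806 CE.

1806 CE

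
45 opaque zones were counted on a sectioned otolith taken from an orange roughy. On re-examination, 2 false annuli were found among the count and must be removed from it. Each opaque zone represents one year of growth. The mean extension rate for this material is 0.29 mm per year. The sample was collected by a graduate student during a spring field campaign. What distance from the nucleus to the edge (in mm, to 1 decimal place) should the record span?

Correcting the raw count gives 45 − 2 = 43 true opaque zones.
Predicted length = 0.29 mm/year × 43 years = 12.5 mm.

12.5 mm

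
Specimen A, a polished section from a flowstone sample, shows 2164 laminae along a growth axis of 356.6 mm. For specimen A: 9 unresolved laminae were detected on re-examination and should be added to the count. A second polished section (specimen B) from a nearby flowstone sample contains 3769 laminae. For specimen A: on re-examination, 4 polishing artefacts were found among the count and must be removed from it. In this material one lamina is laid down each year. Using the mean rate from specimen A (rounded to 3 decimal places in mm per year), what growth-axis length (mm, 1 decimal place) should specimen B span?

618.1 mm

Specimen A: true lamina count = 2164 − 4 + 9 = 2169.
A: Mean rate = 356.6 mm / 2169 years ≈ 0.164 mm/year.
B's length ≈ 0.164 × 3769 = 618.1 mm.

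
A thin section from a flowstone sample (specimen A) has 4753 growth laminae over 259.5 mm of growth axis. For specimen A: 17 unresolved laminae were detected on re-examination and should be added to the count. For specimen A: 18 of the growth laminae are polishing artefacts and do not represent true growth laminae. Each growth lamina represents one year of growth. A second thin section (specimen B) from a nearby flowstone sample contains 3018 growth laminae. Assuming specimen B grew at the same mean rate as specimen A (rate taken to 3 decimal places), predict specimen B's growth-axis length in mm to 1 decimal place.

Specimen A: after corrections the count is 4753 − 18 + 17 = 4752 growth laminae.
A: Extension rate ≈ 259.5 / 4752 = 0.055 mm/year.
Length of B = 0.055 × 3018 = 166.0 mm.

166.0 mm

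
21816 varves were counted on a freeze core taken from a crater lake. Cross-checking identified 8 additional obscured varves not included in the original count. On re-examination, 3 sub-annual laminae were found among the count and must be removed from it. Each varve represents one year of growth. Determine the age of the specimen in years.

Adjusted count: 21816 − 3 + 8 = 21821 varves.
At one varve per year, that is 21821 years.

21821 years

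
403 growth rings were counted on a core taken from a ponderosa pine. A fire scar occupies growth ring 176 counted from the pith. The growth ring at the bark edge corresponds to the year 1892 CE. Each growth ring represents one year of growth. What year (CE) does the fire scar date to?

1665 CE

403 − 176 = 227 growth rings lie beyond the fire scar toward the bark edge.
1892 − 227 = 1665 CE.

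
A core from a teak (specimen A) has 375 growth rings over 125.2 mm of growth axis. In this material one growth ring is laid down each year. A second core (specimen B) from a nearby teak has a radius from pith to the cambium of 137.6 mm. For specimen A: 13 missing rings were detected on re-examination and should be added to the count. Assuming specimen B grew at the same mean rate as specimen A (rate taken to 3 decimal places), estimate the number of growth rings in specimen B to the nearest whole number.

Specimen A: true growth ring count = 375 + 13 = 388.
A: Extension rate ≈ 125.2 / 388 = 0.323 mm/year.
For B, 137.6 / 0.323 = 426.01 years ≈ 426 growth rings.

426 growth rings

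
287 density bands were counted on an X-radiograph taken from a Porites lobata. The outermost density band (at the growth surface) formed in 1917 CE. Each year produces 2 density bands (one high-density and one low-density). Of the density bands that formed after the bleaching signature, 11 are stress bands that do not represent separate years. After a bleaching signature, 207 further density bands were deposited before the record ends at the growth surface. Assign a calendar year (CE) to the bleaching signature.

1819 CE

There are 207 density bands younger than the bleaching signature.
Removing the 11 false density bands leaves 207 − 11 = 196 true density bands beyond the bleaching signature.
With 2 density bands per year, 196 / 2 = 98 years.
The density band at the growth surface is 1917 CE, so the bleaching signature dates to 1917 − 98 = 1819 CE.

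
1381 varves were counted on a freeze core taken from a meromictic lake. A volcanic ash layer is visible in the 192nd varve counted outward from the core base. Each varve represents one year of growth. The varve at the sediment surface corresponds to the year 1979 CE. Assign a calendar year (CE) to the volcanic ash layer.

790 CE

Between varve 192 and the sediment surface there are 1381 − 192 = 1189 varves.
The varve at the sediment surface is 1979 CE, so the volcanic ash layer dates to 1979 − 1189 = 790 CE.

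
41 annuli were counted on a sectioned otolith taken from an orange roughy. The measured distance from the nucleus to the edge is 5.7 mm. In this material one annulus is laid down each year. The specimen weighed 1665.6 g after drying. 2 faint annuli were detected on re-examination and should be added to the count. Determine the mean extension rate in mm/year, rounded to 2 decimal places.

Correcting the raw count gives 41 + 2 = 43 true annuli.
Mean rate = 5.7 mm / 43 years ≈ 0.13 mm/year.

0.13 mm/year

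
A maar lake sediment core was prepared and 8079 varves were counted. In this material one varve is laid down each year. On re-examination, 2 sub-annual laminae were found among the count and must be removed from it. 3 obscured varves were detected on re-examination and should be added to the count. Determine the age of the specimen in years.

8080 yr

After corrections the count is 8079 − 2 + 3 = 8080 varves.
One varve per year makes the duration 8080 years.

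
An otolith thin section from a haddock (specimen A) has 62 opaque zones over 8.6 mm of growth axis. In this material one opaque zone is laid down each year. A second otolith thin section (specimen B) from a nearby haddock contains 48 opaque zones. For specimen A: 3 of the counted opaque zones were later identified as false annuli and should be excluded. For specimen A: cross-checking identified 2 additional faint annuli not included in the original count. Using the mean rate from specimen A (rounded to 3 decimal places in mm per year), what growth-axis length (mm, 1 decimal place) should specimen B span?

Specimen A: true opaque zone count = 62 − 3 + 2 = 61.
A: 8.6 mm over 61 years gives 8.6 / 61 ≈ 0.141 mm/yr.
For B, 0.141 mm/year × 48 years = 6.8 mm.

6.8 mm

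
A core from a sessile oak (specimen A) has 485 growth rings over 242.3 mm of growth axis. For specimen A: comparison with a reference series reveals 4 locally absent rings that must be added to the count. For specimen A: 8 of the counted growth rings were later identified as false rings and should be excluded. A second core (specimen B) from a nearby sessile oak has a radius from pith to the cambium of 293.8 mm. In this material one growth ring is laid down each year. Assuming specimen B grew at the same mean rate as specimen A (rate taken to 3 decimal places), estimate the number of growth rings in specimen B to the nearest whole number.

583 growth rings

Specimen A: after corrections the count is 485 − 8 + 4 = 481 growth rings.
A: Mean rate = 242.3 mm / 481 years ≈ 0.504 mm per year.
For B, 293.8 / 0.504 = 582.94 years ≈ 583 growth rings.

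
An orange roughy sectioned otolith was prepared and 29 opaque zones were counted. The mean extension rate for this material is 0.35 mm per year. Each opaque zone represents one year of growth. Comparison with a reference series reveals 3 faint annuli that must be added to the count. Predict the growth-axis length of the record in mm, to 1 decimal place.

After corrections the count is 29 + 3 = 32 opaque zones.
Predicted length = 0.35 mm/year × 32 years = 11.2 mm.

11.2 mm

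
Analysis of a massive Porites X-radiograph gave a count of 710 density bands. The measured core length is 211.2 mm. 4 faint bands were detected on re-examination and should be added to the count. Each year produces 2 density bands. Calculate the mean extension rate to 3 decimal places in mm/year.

0.592 mm/year

After corrections the count is 710 + 4 = 714 density bands.
714 density bands at 2 per year is 714 / 2 = 357 years.
Extension rate ≈ 211.2 / 357 = 0.592 mm/year.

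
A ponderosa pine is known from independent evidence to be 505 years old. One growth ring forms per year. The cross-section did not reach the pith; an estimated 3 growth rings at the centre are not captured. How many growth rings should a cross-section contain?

502 growth rings

Expected growth rings over 505 years: 505.
Less the 3 uncaptured growth rings: 505 − 3 = 502.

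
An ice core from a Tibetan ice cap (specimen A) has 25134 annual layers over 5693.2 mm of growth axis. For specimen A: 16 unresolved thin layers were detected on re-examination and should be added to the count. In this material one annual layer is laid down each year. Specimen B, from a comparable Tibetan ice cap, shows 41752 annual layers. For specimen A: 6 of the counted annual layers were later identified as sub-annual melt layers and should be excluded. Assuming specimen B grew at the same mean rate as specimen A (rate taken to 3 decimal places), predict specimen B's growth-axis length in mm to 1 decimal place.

9436.0 mm

Specimen A: correcting the raw count gives 25134 − 6 + 16 = 25144 true annual layers.
A: Extension rate ≈ 5693.2 / 25144 = 0.226 mm/year.
B's length ≈ 0.226 × 41752 = 9436.0 mm.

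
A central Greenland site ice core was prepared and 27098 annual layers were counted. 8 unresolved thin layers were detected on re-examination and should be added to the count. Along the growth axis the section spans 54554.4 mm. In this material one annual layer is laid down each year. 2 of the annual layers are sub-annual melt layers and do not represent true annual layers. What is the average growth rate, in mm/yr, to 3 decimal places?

2.013 mm/yr

Correcting the raw count gives 27098 − 2 + 8 = 27104 true annual layers.
Extension rate ≈ 54554.4 / 27104 = 2.013 mm/yr.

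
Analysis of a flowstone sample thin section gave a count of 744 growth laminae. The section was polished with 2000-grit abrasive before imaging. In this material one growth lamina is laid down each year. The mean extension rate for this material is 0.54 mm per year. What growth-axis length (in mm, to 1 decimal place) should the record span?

401.8 mm

The record spans 744 years at 0.54 mm per year.
Length ≈ 0.54 × 744 = 401.8 mm.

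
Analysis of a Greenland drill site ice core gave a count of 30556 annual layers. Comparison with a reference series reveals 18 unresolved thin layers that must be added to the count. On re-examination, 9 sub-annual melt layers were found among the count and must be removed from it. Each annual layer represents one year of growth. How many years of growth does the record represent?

After corrections the count is 30556 − 9 + 18 = 30565 annual layers.
With a one-to-one annual layer periodicity this is 30565 years.

30565 years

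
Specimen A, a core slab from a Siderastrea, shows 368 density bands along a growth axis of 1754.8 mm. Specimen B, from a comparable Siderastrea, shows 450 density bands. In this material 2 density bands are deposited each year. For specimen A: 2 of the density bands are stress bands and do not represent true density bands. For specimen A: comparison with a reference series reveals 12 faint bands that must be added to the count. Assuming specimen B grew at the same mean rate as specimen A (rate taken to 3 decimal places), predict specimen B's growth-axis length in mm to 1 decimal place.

Specimen A: after corrections the count is 368 − 2 + 12 = 378 density bands.
Specimen A: dividing by 2 density bands per year: 378 / 2 = 189 years.
A: Extension rate ≈ 1754.8 / 189 = 9.285 mm/yr.
Specimen B: 450 density bands at 2 per year is 450 / 2 = 225 years. Length of B = 9.285 × 225 = 2089.1 mm.

2089.1 mm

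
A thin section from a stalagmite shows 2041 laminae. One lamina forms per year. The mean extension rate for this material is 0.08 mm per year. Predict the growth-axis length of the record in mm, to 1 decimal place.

The record spans 2041 years at 0.08 mm per year.
Length ≈ 0.08 × 2041 = 163.3 mm.

163.3 mm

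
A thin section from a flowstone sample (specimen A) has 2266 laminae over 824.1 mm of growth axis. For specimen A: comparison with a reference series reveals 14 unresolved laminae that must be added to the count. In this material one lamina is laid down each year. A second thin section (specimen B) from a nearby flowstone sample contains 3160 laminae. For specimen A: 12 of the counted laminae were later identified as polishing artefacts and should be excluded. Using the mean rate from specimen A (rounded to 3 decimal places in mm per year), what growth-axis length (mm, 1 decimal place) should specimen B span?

Specimen A: adjusted count: 2266 − 12 + 14 = 2268 laminae.
A: Mean rate = 824.1 mm / 2268 years ≈ 0.363 mm/yr.
B's length ≈ 0.363 × 3160 = 1147.1 mm.

1147.1 mm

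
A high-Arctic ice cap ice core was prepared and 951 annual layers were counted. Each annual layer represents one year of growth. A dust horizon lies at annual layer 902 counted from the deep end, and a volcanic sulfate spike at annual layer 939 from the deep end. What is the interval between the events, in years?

37 yr

Separation: 939 − 902 = 37 annual layers.
That is 37 years at one annual layer per year.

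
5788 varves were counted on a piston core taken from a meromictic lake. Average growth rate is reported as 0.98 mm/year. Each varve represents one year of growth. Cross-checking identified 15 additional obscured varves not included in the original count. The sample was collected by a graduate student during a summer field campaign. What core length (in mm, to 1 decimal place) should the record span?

Adjusted count: 5788 + 15 = 5803 varves.
Length ≈ 0.98 × 5803 = 5686.9 mm.

5686.9 mm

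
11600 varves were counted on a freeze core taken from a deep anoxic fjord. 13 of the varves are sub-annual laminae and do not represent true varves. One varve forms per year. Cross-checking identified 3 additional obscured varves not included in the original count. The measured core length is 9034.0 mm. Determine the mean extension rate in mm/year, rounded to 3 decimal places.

0.779 mm/year

Adjusted count: 11600 − 13 + 3 = 11590 varves.
9034.0 mm over 11590 years gives 9034.0 / 11590 ≈ 0.779 mm/year.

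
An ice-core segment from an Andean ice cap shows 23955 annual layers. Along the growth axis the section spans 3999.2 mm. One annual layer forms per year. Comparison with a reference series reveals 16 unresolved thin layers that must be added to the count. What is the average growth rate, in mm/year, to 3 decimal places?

0.167 mm/year

True annual layer count = 23955 + 16 = 23971.
Mean rate = 3999.2 mm / 23971 years ≈ 0.167 mm/year.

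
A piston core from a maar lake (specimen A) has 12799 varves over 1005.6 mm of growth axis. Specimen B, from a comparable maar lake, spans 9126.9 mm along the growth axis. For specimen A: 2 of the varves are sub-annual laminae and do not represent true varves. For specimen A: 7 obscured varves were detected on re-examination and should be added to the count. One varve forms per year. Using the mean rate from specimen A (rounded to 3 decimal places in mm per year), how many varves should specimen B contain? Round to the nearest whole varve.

115530 varves

Specimen A: true varve count = 12799 − 2 + 7 = 12804.
A: 1005.6 mm over 12804 years gives 1005.6 / 12804 ≈ 0.079 mm per year.
Specimen B: 9126.9 mm / 0.079 mm per year = 115530.38 years ≈ 115530 varves.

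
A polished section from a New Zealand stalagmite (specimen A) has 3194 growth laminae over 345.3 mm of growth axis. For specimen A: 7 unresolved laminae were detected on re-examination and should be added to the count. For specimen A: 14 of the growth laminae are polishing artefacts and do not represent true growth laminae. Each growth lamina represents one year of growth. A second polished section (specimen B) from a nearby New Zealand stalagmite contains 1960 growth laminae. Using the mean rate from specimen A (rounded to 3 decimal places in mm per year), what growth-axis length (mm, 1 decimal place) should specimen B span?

211.7 mm

Specimen A: correcting the raw count gives 3194 − 14 + 7 = 3187 true growth laminae.
A: Mean rate = 345.3 mm / 3187 years ≈ 0.108 mm/year.
Length of B = 0.108 × 1960 = 211.7 mm.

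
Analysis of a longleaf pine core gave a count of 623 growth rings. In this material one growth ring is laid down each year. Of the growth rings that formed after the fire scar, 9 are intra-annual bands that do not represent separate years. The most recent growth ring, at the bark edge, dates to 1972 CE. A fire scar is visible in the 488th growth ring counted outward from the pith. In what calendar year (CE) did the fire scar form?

Between growth ring 488 and the bark edge there are 623 − 488 = 135 growth rings.
135 − 9 false = 126 true growth rings after the fire scar.
1972 − 126 = 1846 CE.

1846 CE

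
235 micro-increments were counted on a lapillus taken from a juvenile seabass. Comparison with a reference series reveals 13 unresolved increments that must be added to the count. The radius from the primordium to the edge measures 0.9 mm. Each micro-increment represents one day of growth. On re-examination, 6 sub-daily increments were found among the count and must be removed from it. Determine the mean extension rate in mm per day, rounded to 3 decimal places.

0.004 mm per day

Correcting the raw count gives 235 − 6 + 13 = 242 true micro-increments.
Extension rate ≈ 0.9 / 242 = 0.004 mm per day.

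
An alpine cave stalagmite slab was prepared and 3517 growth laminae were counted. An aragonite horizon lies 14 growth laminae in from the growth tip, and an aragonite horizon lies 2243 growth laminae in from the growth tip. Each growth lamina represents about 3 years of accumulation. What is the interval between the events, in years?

6687 yr

Separation: 2243 − 14 = 2229 growth laminae.
At 3 years per growth lamina, 2229 × 3 = 6687 years.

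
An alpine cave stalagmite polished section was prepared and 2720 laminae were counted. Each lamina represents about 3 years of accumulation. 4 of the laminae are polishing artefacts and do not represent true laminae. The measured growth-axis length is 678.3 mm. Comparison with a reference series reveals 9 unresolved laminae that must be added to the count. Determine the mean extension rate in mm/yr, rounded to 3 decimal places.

True lamina count = 2720 − 4 + 9 = 2725.
2725 laminae at 3 years each span 2725 × 3 = 8175 years.
678.3 mm over 8175 years gives 678.3 / 8175 ≈ 0.083 mm/yr.

0.083 mm/yr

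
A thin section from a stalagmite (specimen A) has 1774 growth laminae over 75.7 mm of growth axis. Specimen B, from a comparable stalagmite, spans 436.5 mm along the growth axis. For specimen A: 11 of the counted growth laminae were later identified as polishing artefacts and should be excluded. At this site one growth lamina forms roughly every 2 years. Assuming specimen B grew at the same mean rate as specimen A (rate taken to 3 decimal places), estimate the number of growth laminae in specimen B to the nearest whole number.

10393 growth laminae

Specimen A: correcting the raw count gives 1774 − 11 = 1763 true growth laminae.
Specimen A: multiplying by 2 years per growth lamina: 1763 × 2 = 3526 years.
A: 75.7 mm over 3526 years gives 75.7 / 3526 ≈ 0.021 mm/year.
B spans 436.5 / 0.021 = 20785.71 years; at 2 years per growth lamina that is 20785.71 / 2 ≈ 10393 growth laminae.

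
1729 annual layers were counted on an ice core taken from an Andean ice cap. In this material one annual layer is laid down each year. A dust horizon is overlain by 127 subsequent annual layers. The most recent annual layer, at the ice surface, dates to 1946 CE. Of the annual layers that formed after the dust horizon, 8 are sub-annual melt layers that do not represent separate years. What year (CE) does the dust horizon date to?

1827 CE

There are 127 annual layers younger than the dust horizon.
Removing the 8 false annual layers leaves 127 − 8 = 119 true annual layers beyond the dust horizon.
The annual layer at the ice surface is 1946 CE, so the dust horizon dates to 1946 − 119 = 1827 CE.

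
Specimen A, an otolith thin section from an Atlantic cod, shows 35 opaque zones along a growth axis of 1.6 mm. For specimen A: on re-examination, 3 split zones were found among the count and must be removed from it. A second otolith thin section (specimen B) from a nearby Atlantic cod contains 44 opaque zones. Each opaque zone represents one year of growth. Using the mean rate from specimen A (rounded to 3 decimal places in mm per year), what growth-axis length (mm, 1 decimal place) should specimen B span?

2.2 mm

Specimen A: true opaque zone count = 35 − 3 = 32.
A: Extension rate ≈ 1.6 / 32 = 0.050 mm/yr.
For B, 0.050 mm/year × 44 years = 2.2 mm.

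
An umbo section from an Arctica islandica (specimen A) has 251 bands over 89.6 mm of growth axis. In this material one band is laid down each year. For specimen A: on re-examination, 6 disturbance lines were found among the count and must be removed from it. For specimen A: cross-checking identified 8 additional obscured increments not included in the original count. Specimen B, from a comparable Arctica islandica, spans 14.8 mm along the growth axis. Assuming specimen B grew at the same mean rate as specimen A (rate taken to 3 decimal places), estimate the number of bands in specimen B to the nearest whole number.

42 bands

Specimen A: true band count = 251 − 6 + 8 = 253.
A: Extension rate ≈ 89.6 / 253 = 0.354 mm/yr.
Specimen B: 14.8 mm / 0.354 mm per year = 41.81 years ≈ 42 bands.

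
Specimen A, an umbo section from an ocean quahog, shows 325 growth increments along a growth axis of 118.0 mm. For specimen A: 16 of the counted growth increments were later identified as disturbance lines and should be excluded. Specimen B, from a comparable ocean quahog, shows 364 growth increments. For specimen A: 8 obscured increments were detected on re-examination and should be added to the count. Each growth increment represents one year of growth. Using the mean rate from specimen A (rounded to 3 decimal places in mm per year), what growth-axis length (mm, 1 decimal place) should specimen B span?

135.4 mm

Specimen A: correcting the raw count gives 325 − 16 + 8 = 317 true growth increments.
A: Extension rate ≈ 118.0 / 317 = 0.372 mm/year.
Length of B = 0.372 × 364 = 135.4 mm.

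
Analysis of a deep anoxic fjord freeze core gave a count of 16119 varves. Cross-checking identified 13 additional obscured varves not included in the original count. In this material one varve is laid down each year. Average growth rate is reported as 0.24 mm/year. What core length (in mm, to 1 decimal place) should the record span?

Adjusted count: 16119 + 13 = 16132 varves.
Length ≈ 0.24 × 16132 = 3871.7 mm.

3871.7 mm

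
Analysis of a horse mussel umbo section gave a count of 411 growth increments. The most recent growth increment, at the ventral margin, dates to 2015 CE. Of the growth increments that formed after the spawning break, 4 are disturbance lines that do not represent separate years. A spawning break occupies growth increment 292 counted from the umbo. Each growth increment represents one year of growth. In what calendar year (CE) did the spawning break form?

1900 CE

The spawning break sits at growth increment 292 from the umbo, so 411 − 292 = 119 growth increments formed after it.
Removing the 4 false growth increments leaves 119 − 4 = 115 true growth increments beyond the spawning break.
Counting back 115 years from 2015 CE places the spawning break in 2015 − 115 = 1900 CE.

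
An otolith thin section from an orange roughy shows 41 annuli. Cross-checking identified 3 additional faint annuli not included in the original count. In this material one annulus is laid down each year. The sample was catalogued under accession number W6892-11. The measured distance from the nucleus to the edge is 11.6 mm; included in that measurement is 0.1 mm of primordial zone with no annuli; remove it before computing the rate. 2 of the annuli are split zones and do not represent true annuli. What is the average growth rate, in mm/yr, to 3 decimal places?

True annulus count = 41 − 2 + 3 = 42.
Removing the 0.1 mm offcut leaves 11.6 − 0.1 = 11.5 mm.
Mean rate = 11.5 mm / 42 years ≈ 0.274 mm/yr.

0.274 mm/yr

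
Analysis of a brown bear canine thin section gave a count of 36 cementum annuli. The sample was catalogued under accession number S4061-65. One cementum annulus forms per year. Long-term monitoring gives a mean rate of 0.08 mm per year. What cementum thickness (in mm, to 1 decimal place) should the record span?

36 years of growth are recorded.
Length ≈ 0.08 × 36 = 2.9 mm.

2.9 mm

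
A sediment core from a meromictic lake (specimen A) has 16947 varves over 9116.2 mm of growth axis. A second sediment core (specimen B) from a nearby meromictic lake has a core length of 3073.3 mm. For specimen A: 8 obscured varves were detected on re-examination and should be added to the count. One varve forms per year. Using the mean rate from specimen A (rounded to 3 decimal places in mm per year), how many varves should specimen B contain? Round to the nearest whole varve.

Specimen A: after corrections the count is 16947 + 8 = 16955 varves.
A: Extension rate ≈ 9116.2 / 16955 = 0.538 mm/yr.
For B, 3073.3 / 0.538 = 5712.45 years ≈ 5712 varves.

5712 varves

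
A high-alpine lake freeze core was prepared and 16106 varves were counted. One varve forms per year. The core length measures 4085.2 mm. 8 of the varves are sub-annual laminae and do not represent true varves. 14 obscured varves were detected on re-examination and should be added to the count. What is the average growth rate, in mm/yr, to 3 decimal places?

Correcting the raw count gives 16106 − 8 + 14 = 16112 true varves.
Mean rate = 4085.2 mm / 16112 years ≈ 0.254 mm/yr.

0.254 mm/yr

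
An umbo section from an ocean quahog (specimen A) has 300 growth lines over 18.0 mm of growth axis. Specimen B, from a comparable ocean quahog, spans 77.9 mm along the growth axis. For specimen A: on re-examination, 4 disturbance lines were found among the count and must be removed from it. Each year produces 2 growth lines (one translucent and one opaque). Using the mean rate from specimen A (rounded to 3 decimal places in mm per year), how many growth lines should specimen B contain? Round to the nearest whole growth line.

Specimen A: after corrections the count is 300 − 4 = 296 growth lines.
Specimen A: dividing by 2 growth lines per year: 296 / 2 = 148 years.
A: Extension rate ≈ 18.0 / 148 = 0.122 mm/year.
For B, 77.9 / 0.122 = 638.52 years; at 2 growth lines per year that is 638.52 × 2 ≈ 1277 growth lines.

1277 growth lines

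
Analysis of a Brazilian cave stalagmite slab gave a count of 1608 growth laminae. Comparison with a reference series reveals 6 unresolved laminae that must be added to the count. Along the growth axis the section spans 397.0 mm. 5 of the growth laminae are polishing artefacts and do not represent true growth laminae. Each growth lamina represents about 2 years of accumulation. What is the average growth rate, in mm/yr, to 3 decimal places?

After corrections the count is 1608 − 5 + 6 = 1609 growth laminae.
Multiplying by 2 years per growth lamina: 1609 × 2 = 3218 years.
397.0 mm over 3218 years gives 397.0 / 3218 ≈ 0.123 mm/yr.

0.123 mm/yr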